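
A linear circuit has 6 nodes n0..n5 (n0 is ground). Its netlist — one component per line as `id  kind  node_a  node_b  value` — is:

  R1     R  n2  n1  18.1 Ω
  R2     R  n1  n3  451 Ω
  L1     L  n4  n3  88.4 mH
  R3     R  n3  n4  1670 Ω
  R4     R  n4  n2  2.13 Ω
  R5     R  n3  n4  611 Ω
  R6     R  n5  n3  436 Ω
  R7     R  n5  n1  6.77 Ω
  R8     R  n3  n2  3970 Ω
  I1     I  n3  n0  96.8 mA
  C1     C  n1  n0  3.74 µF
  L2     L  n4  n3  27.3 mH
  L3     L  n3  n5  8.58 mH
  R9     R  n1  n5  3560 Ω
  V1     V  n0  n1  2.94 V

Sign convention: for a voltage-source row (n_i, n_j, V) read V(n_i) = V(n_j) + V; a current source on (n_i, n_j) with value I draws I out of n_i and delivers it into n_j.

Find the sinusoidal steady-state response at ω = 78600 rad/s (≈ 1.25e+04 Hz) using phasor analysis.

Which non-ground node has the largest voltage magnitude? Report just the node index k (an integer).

MNA unknowns: 5 node voltages V₁..V_5 plus 1 source current (V1)
R1: Y=0.05525+0.000j on G[2,1]
R2: Y=0.002217+0.000j on G[1,3]
L1: Y=0.000-0.0001439j on G[4,3]
R3: Y=0.0005988+0.000j on G[3,4]
R4: Y=0.4695+0.000j on G[4,2]
R5: Y=0.001637+0.000j on G[3,4]
R6: Y=0.002294+0.000j on G[5,3]
R7: Y=0.1477+0.000j on G[5,1]
R8: Y=0.0002519+0.000j on G[3,2]
I1: z[3]−=0.0968, z[0]+=0.0968
C1: Y=0.000+0.2940j on G[1,0]
L2: Y=0.000-0.0004660j on G[4,3]
L3: Y=0.000-0.001483j on G[3,5]
R9: Y=0.0002809+0.000j on G[1,5]
V1: row V0−V1=2.94, i_V1 at 0,1
solve → V1=-2.940+0.000j, V2=-3.537-0.03197j, V3=-15.94-3.770j, V4=-3.601-0.03373j, V5=-3.176+0.06843j
aux → i_V1=0.09680-0.8643j

3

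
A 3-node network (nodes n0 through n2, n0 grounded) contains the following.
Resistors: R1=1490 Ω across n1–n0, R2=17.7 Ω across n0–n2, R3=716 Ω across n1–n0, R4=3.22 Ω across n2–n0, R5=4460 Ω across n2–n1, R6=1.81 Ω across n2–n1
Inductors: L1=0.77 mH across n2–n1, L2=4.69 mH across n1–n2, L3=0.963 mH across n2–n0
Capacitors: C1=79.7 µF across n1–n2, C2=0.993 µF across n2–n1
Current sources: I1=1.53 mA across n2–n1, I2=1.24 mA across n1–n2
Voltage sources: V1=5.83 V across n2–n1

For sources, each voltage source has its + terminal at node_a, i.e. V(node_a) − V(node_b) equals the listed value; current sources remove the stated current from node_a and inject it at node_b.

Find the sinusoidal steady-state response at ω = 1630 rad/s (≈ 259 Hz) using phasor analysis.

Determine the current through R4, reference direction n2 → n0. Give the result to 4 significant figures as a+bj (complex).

MNA unknowns: 2 node voltages V₁..V_2 plus 1 source current (V1)
R1: Y=0.0006711+0.000j on G[1,0]
L1: Y=0.000-0.7967j on G[2,1]
R2: Y=0.05650+0.000j on G[0,2]
R3: Y=0.001397+0.000j on G[1,0]
L2: Y=0.000-0.1308j on G[1,2]
C1: Y=0.000+0.1299j on G[1,2]
L3: Y=0.000-0.6371j on G[2,0]
I1: z[2]−=0.00153, z[1]+=0.00153
C2: Y=0.000+0.001619j on G[2,1]
R4: Y=0.3106+0.000j on G[2,0]
R5: Y=0.0002242+0.000j on G[2,1]
R6: Y=0.5525+0.000j on G[2,1]
I2: z[1]−=0.00124, z[2]+=0.00124
V1: row V2−V1=5.83, i_V1 at 2,1
solve → V1=-5.822+0.01417j, V2=0.008208+0.01417j
aux → i_V1=-3.235+4.641j

0.002549+0.004400j A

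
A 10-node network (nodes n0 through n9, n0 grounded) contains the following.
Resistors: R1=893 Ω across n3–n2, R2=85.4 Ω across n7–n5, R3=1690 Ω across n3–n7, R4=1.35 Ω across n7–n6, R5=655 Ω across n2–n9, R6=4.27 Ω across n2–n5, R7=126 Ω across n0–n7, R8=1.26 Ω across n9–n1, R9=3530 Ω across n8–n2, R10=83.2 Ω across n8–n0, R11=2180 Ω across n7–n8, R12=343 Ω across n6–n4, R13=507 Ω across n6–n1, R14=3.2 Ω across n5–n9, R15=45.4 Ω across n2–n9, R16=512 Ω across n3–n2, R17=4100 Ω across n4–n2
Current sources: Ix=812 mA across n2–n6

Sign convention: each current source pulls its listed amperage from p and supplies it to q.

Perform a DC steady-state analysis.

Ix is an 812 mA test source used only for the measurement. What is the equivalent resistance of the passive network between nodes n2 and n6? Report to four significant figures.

Element admittances at DC:
  Y(R1) = 0.001120 S between n3,n2
  Y(R2) = 0.01171 S between n7,n5
  Y(R3) = 0.0005917 S between n3,n7
  Y(R4) = 0.7407 S between n7,n6
  Y(R5) = 0.001527 S between n2,n9
  Y(R6) = 0.2342 S between n2,n5
  Y(R7) = 0.007937 S between n0,n7
  Y(R8) = 0.7937 S between n9,n1
  Y(R9) = 0.0002833 S between n8,n2
  Y(R10) = 0.01202 S between n8,n0
  Y(R11) = 0.0004587 S between n7,n8
  Y(R12) = 0.002915 S between n6,n4
  Y(R13) = 0.001972 S between n6,n1
  Y(R14) = 0.3125 S between n5,n9
  Y(R15) = 0.02203 S between n2,n9
  Y(R16) = 0.001953 S between n3,n2
  Y(R17) = 0.0002439 S between n4,n2
  Ix: injects 0.812 A into n6 (from n2)
Assemble and solve the 9×9 MNA system:
  V(n1)=-52.99  V(n2)=-56.17  V(n3)=-46.81  V(n4)=-1.825  V(n5)=-53.25  V(n6)=2.721  V(n7)=1.791  V(n8)=-1.182  V(n9)=-53.13

R_eq = 72.52 Ω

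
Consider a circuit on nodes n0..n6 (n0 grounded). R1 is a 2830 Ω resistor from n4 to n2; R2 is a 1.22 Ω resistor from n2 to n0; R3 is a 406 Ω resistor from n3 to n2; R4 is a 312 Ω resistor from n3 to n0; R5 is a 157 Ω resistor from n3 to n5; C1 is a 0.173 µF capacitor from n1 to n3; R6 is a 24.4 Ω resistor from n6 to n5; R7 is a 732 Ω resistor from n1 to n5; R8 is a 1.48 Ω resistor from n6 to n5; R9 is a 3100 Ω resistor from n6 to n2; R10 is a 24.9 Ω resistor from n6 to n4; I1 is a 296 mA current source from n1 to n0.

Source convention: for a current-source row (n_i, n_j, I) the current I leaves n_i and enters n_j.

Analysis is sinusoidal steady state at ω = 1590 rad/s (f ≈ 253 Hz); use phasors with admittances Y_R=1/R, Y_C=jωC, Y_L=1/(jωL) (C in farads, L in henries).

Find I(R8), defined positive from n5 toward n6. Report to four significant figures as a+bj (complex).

Element admittances at ω=1590 rad/s:
  Y(R1) = 0.0003534+0.000j S between n4,n2
  Y(R2) = 0.8197+0.000j S between n2,n0
  Y(R3) = 0.002463+0.000j S between n3,n2
  Y(R4) = 0.003205+0.000j S between n3,n0
  Y(R5) = 0.006369+0.000j S between n3,n5
  Y(C1) = 0.000+0.0002751j S between n1,n3
  Y(R6) = 0.04098+0.000j S between n6,n5
  Y(R7) = 0.001366+0.000j S between n1,n5
  Y(R8) = 0.6757+0.000j S between n6,n5
  Y(R9) = 0.0003226+0.000j S between n6,n2
  Y(R10) = 0.04016+0.000j S between n6,n4
  I1: injects 0.296 A into n0 (from n1)
Assemble and solve the 6×6 MNA system:
  V(n1)=-283.7+56.96j  V(n2)=-0.1930+0.003930j  V(n3)=-43.00-1.005j  V(n4)=-77.92+8.411j  V(n5)=-78.68+8.493j  V(n6)=-78.61+8.485j

-0.04974+0.005380j A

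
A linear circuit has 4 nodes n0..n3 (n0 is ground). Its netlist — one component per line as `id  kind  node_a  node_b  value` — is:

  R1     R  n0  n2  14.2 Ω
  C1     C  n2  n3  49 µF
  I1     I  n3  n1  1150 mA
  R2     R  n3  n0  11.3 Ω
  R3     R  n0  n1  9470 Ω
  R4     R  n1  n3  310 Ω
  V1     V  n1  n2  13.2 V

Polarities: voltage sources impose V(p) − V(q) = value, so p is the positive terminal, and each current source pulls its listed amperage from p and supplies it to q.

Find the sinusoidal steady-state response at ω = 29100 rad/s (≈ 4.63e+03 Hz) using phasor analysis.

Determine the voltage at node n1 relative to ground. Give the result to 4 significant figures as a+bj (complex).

Apply KCL at each of the 3 non-ground nodes and solve the resulting linear system.
Node n1: branches {I1, R3, R4, V1} → V_1 = 13.20-0.4315j
Node n2: branches {R1, C1, V1} → V_2 = 0.004089-0.4315j
Node n3: branches {C1, I1, R2, R4} → V_3 = -0.01901+0.3439j
Source currents: i(V1)=1.106+0.002547j

13.20-0.4315j V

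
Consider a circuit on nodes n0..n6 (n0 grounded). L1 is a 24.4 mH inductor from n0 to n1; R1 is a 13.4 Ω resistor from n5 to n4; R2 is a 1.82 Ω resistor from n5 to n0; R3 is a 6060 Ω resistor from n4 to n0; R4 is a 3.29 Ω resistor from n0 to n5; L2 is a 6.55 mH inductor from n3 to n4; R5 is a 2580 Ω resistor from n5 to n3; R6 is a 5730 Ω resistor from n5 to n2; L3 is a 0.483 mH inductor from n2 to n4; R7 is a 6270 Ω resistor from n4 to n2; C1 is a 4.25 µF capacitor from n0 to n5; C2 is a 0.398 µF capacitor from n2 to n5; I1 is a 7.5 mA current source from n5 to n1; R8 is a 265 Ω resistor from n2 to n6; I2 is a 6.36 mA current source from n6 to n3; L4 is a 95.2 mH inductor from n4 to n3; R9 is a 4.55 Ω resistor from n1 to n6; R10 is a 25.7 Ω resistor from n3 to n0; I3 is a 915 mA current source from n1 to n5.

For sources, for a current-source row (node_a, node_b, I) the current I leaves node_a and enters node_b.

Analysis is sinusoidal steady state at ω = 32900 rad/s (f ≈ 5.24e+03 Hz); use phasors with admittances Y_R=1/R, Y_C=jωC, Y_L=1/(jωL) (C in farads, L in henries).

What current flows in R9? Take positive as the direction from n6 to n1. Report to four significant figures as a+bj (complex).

0.7887+0.2814j A

MNA unknowns: 6 node voltages V₁..V_6
L1: Y=0.000-0.001246j on G[0,1]
R1: Y=0.07463+0.000j on G[5,4]
R2: Y=0.5495+0.000j on G[5,0]
R3: Y=0.0001650+0.000j on G[4,0]
R4: Y=0.3040+0.000j on G[0,5]
L2: Y=0.000-0.004640j on G[3,4]
R5: Y=0.0003876+0.000j on G[5,3]
R6: Y=0.0001745+0.000j on G[5,2]
L3: Y=0.000-0.06293j on G[2,4]
R7: Y=0.0001595+0.000j on G[4,2]
C1: Y=0.000+0.1398j on G[0,5]
C2: Y=0.000+0.01309j on G[2,5]
I1: z[5]−=0.0075, z[1]+=0.0075
R8: Y=0.003774+0.000j on G[2,6]
I2: z[6]−=0.00636, z[3]+=0.00636
L4: Y=0.000-0.0003193j on G[4,3]
R9: Y=0.2198+0.000j on G[1,6]
R10: Y=0.03891+0.000j on G[3,0]
I3: z[1]−=0.915, z[5]+=0.915
solve → V1=-225.9-95.39j, V2=-11.61-19.54j, V3=-0.4193+1.653j, V4=-13.55-2.958j, V5=0.09222-0.4196j, V6=-222.3-94.11j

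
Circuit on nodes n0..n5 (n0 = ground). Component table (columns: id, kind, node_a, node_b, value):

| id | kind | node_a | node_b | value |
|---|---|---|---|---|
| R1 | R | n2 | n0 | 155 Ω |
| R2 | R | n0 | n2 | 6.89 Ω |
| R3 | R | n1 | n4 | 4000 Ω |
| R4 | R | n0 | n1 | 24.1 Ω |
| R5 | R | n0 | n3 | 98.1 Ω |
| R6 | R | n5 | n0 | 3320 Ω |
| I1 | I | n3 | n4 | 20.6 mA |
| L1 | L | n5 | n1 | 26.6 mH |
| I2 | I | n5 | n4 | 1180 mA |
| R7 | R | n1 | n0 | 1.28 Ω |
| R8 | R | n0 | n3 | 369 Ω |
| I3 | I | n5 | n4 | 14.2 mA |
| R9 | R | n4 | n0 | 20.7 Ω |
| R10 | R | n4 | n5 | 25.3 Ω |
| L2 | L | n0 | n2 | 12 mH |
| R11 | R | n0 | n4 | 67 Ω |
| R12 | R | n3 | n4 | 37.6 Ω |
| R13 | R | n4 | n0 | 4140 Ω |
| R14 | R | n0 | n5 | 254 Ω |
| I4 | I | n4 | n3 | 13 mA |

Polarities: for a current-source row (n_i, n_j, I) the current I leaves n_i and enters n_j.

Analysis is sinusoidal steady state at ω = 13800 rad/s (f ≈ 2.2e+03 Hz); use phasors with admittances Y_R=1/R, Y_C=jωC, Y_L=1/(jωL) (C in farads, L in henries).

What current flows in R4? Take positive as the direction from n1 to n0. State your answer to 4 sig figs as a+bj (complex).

-0.0003132+0.003514j A

Apply KCL at each of the 5 non-ground nodes and solve the resulting linear system.
Node n1: branches {R3, R4, L1, R7} → V_1 = -0.007547+0.08468j
Node n2: branches {R1, R2, L2} → V_2 = 0.000+0.000j
Node n3: branches {R5, I1, R8, R12, I4} → V_3 = 0.9036-0.5573j
Node n4: branches {R3, I1, I2, I3, R9, R10, R11, R12, R13, I4} → V_4 = 1.628-0.8277j
Node n5: branches {R6, L1, I2, I3, R10, R14} → V_5 = -25.67-2.345j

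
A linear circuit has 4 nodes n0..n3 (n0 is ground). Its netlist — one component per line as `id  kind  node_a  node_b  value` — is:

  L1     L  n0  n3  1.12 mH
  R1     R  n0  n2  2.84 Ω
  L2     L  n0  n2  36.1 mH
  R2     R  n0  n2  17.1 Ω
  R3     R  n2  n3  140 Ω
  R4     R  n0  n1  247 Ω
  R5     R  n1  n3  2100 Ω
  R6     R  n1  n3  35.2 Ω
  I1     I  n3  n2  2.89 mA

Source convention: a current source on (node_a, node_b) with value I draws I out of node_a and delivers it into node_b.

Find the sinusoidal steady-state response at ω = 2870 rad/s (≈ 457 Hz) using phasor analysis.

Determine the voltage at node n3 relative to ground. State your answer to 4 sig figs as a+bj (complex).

Apply KCL at each of the 3 non-ground nodes and solve the resulting linear system.
Node n1: branches {R4, R5, R6} → V_1 = -0.0002750-0.007999j
Node n2: branches {R1, L2, R2, R3, I1} → V_2 = 0.006913+3.777e-06j
Node n3: branches {L1, R3, R5, R6, I1} → V_3 = -0.0003136-0.009120j

-0.0003136-0.009120j V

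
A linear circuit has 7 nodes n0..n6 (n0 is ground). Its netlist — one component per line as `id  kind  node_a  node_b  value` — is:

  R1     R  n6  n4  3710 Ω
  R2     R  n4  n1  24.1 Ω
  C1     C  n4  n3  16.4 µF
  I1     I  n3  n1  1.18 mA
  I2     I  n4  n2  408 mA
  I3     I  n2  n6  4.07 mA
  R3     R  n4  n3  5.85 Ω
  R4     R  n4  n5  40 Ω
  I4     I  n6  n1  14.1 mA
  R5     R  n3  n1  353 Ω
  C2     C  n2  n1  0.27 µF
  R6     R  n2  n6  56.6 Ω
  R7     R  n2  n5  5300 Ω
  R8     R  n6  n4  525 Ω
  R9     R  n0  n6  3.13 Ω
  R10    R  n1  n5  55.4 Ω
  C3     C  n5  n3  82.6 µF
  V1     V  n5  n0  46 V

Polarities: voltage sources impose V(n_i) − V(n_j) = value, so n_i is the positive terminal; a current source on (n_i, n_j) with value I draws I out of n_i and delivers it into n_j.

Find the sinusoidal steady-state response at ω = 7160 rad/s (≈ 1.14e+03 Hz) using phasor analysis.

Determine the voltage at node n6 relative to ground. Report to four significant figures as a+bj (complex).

1.546+0.1289j V

MNA unknowns: 6 node voltages V₁..V_6 plus 1 source current (V1)
R1: Y=0.0002695+0.000j on G[6,4]
R2: Y=0.04149+0.000j on G[4,1]
C1: Y=0.000+0.1174j on G[4,3]
I1: z[3]−=0.00118, z[1]+=0.00118
I2: z[4]−=0.408, z[2]+=0.408
I3: z[2]−=0.00407, z[6]+=0.00407
R3: Y=0.1709+0.000j on G[4,3]
R4: Y=0.02500+0.000j on G[4,5]
I4: z[6]−=0.0141, z[1]+=0.0141
R5: Y=0.002833+0.000j on G[3,1]
C2: Y=0.000+0.001933j on G[2,1]
R6: Y=0.01767+0.000j on G[2,6]
R7: Y=0.0001887+0.000j on G[2,5]
R8: Y=0.001905+0.000j on G[6,4]
R9: Y=0.3195+0.000j on G[0,6]
R10: Y=0.01805+0.000j on G[1,5]
C3: Y=0.000+0.5914j on G[5,3]
V1: row V5−V0=46, i_V1 at 5,0
solve → V1=44.83+0.4084j, V2=24.84+2.292j, V3=45.85+0.7069j, V4=43.97+1.497j, V5=46.00+0.000j, V6=1.546+0.1289j
aux → i_V1=-0.4938-0.04119j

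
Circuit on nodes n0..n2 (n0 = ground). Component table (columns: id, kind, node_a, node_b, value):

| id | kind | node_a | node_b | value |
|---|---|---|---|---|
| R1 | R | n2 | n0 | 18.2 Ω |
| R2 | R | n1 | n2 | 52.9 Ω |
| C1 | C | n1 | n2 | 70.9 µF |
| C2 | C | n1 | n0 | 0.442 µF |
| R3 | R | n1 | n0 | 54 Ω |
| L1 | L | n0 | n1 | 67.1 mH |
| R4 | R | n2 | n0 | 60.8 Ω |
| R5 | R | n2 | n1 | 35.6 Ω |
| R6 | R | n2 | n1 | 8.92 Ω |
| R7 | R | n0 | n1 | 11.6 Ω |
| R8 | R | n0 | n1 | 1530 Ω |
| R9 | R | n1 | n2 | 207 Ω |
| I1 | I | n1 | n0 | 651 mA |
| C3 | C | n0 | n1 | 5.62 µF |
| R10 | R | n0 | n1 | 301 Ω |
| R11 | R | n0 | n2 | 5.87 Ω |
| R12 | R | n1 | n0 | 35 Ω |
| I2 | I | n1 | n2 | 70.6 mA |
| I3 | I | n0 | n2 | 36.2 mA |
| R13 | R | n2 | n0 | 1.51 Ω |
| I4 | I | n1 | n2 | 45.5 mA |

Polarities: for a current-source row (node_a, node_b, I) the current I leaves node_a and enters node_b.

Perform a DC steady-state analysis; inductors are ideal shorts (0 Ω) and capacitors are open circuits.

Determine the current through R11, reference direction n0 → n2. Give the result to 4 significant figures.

-0.02430 A

Element admittances at DC:
  Y(R1) = 0.05495 S between n2,n0
  Y(R2) = 0.01890 S between n1,n2
  Y(C1) = 0.000 S between n1,n2
  Y(C2) = 0.000 S between n1,n0
  Y(R3) = 0.01852 S between n1,n0
  L1: short n0↔n1 (DC inductor)
  Y(R4) = 0.01645 S between n2,n0
  Y(R5) = 0.02809 S between n2,n1
  Y(R6) = 0.1121 S between n2,n1
  Y(R7) = 0.08621 S between n0,n1
  Y(R8) = 0.0006536 S between n0,n1
  Y(R9) = 0.004831 S between n1,n2
  I1: injects 0.651 A into n0 (from n1)
  Y(C3) = 0.000 S between n0,n1
  Y(R10) = 0.003322 S between n0,n1
  Y(R11) = 0.1704 S between n0,n2
  Y(R12) = 0.02857 S between n1,n0
  I2: injects 0.0706 A into n2 (from n1)
  I3: injects 0.0362 A into n2 (from n0)
  Y(R13) = 0.6623 S between n2,n0
  I4: injects 0.0455 A into n2 (from n1)
Assemble and solve the 3×3 MNA system:
  V(n1)=0.000  V(n2)=0.1426
  i(L1)=0.7437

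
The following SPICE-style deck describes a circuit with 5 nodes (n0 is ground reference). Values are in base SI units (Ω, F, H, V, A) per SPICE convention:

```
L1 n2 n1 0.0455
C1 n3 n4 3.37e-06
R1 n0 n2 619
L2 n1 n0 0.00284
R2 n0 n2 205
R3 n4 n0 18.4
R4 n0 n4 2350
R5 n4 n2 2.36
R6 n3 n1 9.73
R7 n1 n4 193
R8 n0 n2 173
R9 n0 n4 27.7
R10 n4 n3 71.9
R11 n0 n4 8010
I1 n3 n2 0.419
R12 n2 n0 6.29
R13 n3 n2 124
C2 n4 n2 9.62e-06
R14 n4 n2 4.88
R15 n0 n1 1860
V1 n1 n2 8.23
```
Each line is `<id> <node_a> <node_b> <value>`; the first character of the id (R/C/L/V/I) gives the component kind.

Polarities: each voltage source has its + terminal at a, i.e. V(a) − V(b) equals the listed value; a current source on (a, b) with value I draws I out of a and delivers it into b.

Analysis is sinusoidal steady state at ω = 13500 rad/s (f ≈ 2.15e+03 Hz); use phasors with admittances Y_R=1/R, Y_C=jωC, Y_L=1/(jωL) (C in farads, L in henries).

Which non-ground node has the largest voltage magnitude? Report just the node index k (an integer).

Element admittances at ω=13500 rad/s:
  Y(L1) = 0.000-0.001628j S between n2,n1
  Y(C1) = 0.000+0.04550j S between n3,n4
  Y(R1) = 0.001616+0.000j S between n0,n2
  Y(L2) = 0.000-0.02608j S between n1,n0
  Y(R2) = 0.004878+0.000j S between n0,n2
  Y(R3) = 0.05435+0.000j S between n4,n0
  Y(R4) = 0.0004255+0.000j S between n0,n4
  Y(R5) = 0.4237+0.000j S between n4,n2
  Y(R6) = 0.1028+0.000j S between n3,n1
  Y(R7) = 0.005181+0.000j S between n1,n4
  Y(R8) = 0.005780+0.000j S between n0,n2
  Y(R9) = 0.03610+0.000j S between n0,n4
  Y(R10) = 0.01391+0.000j S between n4,n3
  Y(R11) = 0.0001248+0.000j S between n0,n4
  I1: injects 0.419 A into n2 (from n3)
  Y(R12) = 0.1590+0.000j S between n2,n0
  Y(R13) = 0.008065+0.000j S between n3,n2
  Y(C2) = 0.000+0.1299j S between n4,n2
  Y(R14) = 0.2049+0.000j S between n4,n2
  Y(R15) = 0.0005376+0.000j S between n0,n1
  V1: constraint V(n1)−V(n2) = 8.23
Assemble and solve the 5×5 MNA system:
  V(n1)=8.063+0.7925j  V(n2)=-0.1665+0.7925j  V(n3)=2.891-0.2453j  V(n4)=0.03855+0.8150j
  i(V1)=-0.5982+0.1167j

1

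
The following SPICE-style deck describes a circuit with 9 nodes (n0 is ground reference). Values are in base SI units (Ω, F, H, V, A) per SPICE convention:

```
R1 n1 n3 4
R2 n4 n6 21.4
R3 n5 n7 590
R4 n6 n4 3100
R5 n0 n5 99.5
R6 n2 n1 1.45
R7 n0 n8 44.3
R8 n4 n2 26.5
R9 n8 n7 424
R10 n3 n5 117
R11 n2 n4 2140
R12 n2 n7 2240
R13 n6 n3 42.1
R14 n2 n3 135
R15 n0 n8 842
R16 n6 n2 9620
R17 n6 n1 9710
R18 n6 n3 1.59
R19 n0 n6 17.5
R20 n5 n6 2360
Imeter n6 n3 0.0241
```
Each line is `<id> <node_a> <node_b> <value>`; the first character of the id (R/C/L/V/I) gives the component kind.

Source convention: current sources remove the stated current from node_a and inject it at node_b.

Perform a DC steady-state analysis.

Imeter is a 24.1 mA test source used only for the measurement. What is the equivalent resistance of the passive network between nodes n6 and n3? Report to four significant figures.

Element admittances at DC:
  Y(R1) = 0.2500 S between n1,n3
  Y(R2) = 0.04673 S between n4,n6
  Y(R3) = 0.001695 S between n5,n7
  Y(R4) = 0.0003226 S between n6,n4
  Y(R5) = 0.01005 S between n0,n5
  Y(R6) = 0.6897 S between n2,n1
  Y(R7) = 0.02257 S between n0,n8
  Y(R8) = 0.03774 S between n4,n2
  Y(R9) = 0.002358 S between n8,n7
  Y(R10) = 0.008547 S between n3,n5
  Y(R11) = 0.0004673 S between n2,n4
  Y(R12) = 0.0004464 S between n2,n7
  Y(R13) = 0.02375 S between n6,n3
  Y(R14) = 0.007407 S between n2,n3
  Y(R15) = 0.001188 S between n0,n8
  Y(R16) = 0.0001040 S between n6,n2
  Y(R17) = 0.0001030 S between n6,n1
  Y(R18) = 0.6289 S between n6,n3
  Y(R19) = 0.05714 S between n0,n6
  Y(R20) = 0.0004237 S between n5,n6
  Imeter: injects 0.0241 A into n3 (from n6)
Assemble and solve the 8×8 MNA system:
  V(n1)=0.03015  V(n2)=0.02919  V(n3)=0.03280  V(n4)=0.01152  V(n5)=0.01418  V(n6)=-0.002819  V(n7)=0.008648  V(n8)=0.0007808

R_eq = 1.478 Ω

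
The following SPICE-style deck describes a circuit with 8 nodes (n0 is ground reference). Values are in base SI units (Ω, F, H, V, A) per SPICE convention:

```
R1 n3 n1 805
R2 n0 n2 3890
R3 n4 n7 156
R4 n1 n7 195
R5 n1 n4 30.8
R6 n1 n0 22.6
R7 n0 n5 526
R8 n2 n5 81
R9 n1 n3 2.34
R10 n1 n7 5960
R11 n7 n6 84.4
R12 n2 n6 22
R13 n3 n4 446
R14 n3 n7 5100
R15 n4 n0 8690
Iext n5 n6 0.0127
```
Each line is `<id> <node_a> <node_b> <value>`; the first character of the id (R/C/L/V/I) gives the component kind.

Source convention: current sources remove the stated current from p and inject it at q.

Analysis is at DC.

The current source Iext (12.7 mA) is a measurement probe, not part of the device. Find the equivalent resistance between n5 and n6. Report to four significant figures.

R_eq = 90.17 Ω

MNA unknowns: 7 node voltages V₁..V_7
R1: Y=0.001242 on G[3,1]
R2: Y=0.0002571 on G[0,2]
R3: Y=0.006410 on G[4,7]
R4: Y=0.005128 on G[1,7]
R5: Y=0.03247 on G[1,4]
R6: Y=0.04425 on G[1,0]
R7: Y=0.001901 on G[0,5]
R8: Y=0.01235 on G[2,5]
R9: Y=0.4274 on G[1,3]
R10: Y=0.0001678 on G[1,7]
R11: Y=0.01185 on G[7,6]
R12: Y=0.04545 on G[2,6]
R13: Y=0.002242 on G[3,4]
R14: Y=0.0001961 on G[3,7]
R15: Y=0.0001151 on G[4,0]
Iext: z[5]−=0.0127, z[6]+=0.0127
solve → V1=0.03529, V2=0.06648, V3=0.03547, V4=0.05755, V5=-0.8338, V6=0.3114, V7=0.1790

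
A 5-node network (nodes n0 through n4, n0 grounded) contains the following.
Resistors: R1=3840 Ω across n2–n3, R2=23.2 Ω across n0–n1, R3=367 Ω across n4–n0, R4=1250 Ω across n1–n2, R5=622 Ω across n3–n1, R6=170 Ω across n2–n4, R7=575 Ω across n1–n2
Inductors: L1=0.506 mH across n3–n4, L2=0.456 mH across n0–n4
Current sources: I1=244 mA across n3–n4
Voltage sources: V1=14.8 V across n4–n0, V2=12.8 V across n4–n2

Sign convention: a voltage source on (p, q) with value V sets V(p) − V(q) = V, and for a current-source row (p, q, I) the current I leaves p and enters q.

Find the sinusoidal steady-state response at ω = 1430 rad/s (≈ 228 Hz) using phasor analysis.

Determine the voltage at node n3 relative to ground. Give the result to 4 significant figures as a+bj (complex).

MNA unknowns: 4 node voltages V₁..V_4 plus 2 source currents (V1, V2)
R1: Y=0.0002604+0.000j on G[2,3]
L1: Y=0.000-1.382j on G[3,4]
R2: Y=0.04310+0.000j on G[0,1]
R3: Y=0.002725+0.000j on G[4,0]
R4: Y=0.0008000+0.000j on G[1,2]
I1: z[3]−=0.244, z[4]+=0.244
L2: Y=0.000-1.534j on G[0,4]
R5: Y=0.001608+0.000j on G[3,1]
R6: Y=0.005882+0.000j on G[2,4]
R7: Y=0.001739+0.000j on G[1,2]
V1: row V4−V0=14.8, i_V1 at 4,0
V2: row V4−V2=12.8, i_V2 at 4,2
solve → V1=0.6110-0.006651j, V2=2.000+0.000j, V3=14.80-0.1955j, V4=14.80+0.000j
aux → i_V1=-0.06667+22.70j, i_V2=-0.07510+6.779e-05j

14.80-0.1955j V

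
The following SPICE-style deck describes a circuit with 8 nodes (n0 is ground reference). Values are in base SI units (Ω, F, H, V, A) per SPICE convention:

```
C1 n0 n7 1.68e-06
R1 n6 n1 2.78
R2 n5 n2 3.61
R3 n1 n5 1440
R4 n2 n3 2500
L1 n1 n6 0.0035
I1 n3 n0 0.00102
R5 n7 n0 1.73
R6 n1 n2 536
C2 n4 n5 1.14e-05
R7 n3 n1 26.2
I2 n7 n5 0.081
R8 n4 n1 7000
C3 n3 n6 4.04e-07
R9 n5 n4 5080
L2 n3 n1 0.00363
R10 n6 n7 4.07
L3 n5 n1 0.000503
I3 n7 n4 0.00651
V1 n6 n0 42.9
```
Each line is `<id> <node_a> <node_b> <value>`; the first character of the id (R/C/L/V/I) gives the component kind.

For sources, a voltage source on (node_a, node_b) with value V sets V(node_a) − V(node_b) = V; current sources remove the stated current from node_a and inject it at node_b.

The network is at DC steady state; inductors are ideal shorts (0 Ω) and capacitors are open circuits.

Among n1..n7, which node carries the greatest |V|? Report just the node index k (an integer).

4

Element admittances at DC:
  Y(C1) = 0.000 S between n0,n7
  Y(R1) = 0.3597 S between n6,n1
  Y(R2) = 0.2770 S between n5,n2
  Y(R3) = 0.0006944 S between n1,n5
  Y(R4) = 0.0004000 S between n2,n3
  L1: short n1↔n6 (DC inductor)
  I1: injects 0.00102 A into n0 (from n3)
  Y(R5) = 0.5780 S between n7,n0
  Y(R6) = 0.001866 S between n1,n2
  Y(C2) = 0.000 S between n4,n5
  Y(R7) = 0.03817 S between n3,n1
  I2: injects 0.081 A into n5 (from n7)
  Y(R8) = 0.0001429 S between n4,n1
  Y(C3) = 0.000 S between n3,n6
  Y(R9) = 0.0001969 S between n5,n4
  L2: short n3↔n1 (DC inductor)
  Y(R10) = 0.2457 S between n6,n7
  L3: short n5↔n1 (DC inductor)
  I3: injects 0.00651 A into n4 (from n7)
  V1: constraint V(n6)−V(n0) = 42.9
Assemble and solve the 11×11 MNA system:
  V(n1)=42.90  V(n2)=42.90  V(n3)=42.90  V(n4)=62.06  V(n5)=42.90  V(n6)=42.90  V(n7)=12.69
  i(L1)=0.08649  i(L2)=-0.001020  i(L3)=0.08477  i(V1)=-7.336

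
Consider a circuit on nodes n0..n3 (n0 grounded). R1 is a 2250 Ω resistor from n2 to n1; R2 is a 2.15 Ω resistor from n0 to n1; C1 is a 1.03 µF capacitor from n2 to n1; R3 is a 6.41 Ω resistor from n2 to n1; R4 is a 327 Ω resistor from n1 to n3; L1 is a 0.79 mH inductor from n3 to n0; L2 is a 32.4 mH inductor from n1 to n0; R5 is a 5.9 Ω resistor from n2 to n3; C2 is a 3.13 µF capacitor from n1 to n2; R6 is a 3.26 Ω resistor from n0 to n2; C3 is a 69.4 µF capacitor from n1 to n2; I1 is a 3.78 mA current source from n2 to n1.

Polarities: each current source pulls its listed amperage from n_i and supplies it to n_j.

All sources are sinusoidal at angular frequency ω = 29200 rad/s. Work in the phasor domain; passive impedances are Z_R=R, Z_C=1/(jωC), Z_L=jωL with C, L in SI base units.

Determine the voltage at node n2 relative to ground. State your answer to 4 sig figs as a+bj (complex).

Element admittances at ω=29200 rad/s:
  Y(R1) = 0.0004444+0.000j S between n2,n1
  Y(R2) = 0.4651+0.000j S between n0,n1
  Y(C1) = 0.000+0.03008j S between n2,n1
  Y(R3) = 0.1560+0.000j S between n2,n1
  Y(R4) = 0.003058+0.000j S between n1,n3
  Y(L1) = 0.000-0.04335j S between n3,n0
  Y(L2) = 0.000-0.001057j S between n1,n0
  Y(R5) = 0.1695+0.000j S between n2,n3
  Y(C2) = 0.000+0.09140j S between n1,n2
  Y(R6) = 0.3067+0.000j S between n0,n2
  Y(C3) = 0.000+2.026j S between n1,n2
  I1: injects 0.00378 A into n1 (from n2)
Assemble and solve the 3×3 MNA system:
  V(n1)=6.371e-05-0.0007098j  V(n2)=-0.0002179+0.001015j  V(n3)=-0.0004330+0.0008760j

-0.0002179+0.001015j V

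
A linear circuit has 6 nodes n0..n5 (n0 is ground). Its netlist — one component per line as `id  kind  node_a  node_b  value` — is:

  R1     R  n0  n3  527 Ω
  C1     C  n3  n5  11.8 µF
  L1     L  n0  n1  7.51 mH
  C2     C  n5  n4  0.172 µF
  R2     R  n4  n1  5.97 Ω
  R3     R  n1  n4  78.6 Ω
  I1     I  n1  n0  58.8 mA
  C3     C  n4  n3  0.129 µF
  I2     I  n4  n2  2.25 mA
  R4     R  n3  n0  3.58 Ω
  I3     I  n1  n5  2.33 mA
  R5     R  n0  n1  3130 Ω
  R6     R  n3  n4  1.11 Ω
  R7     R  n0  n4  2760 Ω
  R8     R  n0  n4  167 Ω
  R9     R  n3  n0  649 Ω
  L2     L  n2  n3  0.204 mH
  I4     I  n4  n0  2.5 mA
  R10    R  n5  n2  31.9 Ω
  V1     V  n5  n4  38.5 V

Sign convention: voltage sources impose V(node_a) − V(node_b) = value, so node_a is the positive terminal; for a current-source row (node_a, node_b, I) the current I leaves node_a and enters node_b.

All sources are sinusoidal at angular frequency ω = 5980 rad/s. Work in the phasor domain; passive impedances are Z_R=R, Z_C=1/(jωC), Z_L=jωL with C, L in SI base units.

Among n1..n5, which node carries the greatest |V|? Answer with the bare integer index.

5

Element admittances at ω=5980 rad/s:
  Y(R1) = 0.001898+0.000j S between n0,n3
  Y(C1) = 0.000+0.07056j S between n3,n5
  Y(L1) = 0.000-0.02227j S between n0,n1
  Y(C2) = 0.000+0.001029j S between n5,n4
  Y(R2) = 0.1675+0.000j S between n4,n1
  Y(R3) = 0.01272+0.000j S between n1,n4
  I1: injects 0.0588 A into n0 (from n1)
  Y(C3) = 0.000+0.0007714j S between n4,n3
  I2: injects 0.00225 A into n2 (from n4)
  Y(R4) = 0.2793+0.000j S between n3,n0
  I3: injects 0.00233 A into n5 (from n1)
  Y(R5) = 0.0003195+0.000j S between n0,n1
  Y(R6) = 0.9009+0.000j S between n3,n4
  Y(R7) = 0.0003623+0.000j S between n0,n4
  Y(R8) = 0.005988+0.000j S between n0,n4
  Y(R9) = 0.001541+0.000j S between n3,n0
  Y(L2) = 0.000-0.8197j S between n2,n3
  I4: injects 0.0025 A into n0 (from n4)
  Y(R10) = 0.03135+0.000j S between n5,n2
  V1: constraint V(n5)−V(n4) = 38.5
Assemble and solve the 6×6 MNA system:
  V(n1)=-1.405-2.979j  V(n2)=0.2114+1.368j  V(n3)=0.05161-0.04414j  V(n4)=-1.436-2.810j  V(n5)=37.06-2.810j
  i(V1)=-1.348-2.520j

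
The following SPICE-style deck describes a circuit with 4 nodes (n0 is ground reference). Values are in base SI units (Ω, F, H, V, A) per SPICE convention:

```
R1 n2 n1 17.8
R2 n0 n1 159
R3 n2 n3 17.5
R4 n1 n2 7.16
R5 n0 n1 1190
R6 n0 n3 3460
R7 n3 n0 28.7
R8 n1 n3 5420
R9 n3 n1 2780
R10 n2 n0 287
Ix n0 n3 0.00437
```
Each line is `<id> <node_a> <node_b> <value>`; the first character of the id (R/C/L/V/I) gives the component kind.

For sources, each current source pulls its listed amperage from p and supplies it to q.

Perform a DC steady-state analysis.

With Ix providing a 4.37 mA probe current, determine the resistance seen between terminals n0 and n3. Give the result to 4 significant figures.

R_eq = 22.77 Ω

MNA unknowns: 3 node voltages V₁..V_3
R1: Y=0.05618 on G[2,1]
R2: Y=0.006289 on G[0,1]
R3: Y=0.05714 on G[2,3]
R4: Y=0.1397 on G[1,2]
R5: Y=0.0008403 on G[0,1]
R6: Y=0.0002890 on G[0,3]
R7: Y=0.03484 on G[3,0]
R8: Y=0.0001845 on G[1,3]
R9: Y=0.0003597 on G[3,1]
R10: Y=0.003484 on G[2,0]
Ix: z[0]−=0.00437, z[3]+=0.00437
solve → V1=0.08144, V2=0.08436, V3=0.09949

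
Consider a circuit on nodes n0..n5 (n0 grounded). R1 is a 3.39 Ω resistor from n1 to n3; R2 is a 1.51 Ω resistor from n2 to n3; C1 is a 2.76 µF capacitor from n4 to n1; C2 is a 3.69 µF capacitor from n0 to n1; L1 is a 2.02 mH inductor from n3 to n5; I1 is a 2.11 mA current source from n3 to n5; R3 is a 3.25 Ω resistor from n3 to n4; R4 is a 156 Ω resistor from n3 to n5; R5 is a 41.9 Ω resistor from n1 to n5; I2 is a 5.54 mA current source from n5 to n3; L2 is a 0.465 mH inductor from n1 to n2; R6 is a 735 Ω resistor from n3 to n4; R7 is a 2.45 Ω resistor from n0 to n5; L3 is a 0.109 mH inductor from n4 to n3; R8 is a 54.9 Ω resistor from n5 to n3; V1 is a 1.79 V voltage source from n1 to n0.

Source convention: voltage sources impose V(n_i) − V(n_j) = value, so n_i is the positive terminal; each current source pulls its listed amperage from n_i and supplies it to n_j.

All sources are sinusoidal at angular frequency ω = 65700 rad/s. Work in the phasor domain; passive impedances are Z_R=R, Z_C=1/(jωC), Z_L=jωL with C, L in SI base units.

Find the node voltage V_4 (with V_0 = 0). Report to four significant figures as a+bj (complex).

1.752+0.08556j V

Element admittances at ω=65700 rad/s:
  Y(R1) = 0.2950+0.000j S between n1,n3
  Y(R2) = 0.6623+0.000j S between n2,n3
  Y(C1) = 0.000+0.1813j S between n4,n1
  Y(C2) = 0.000+0.2424j S between n0,n1
  Y(L1) = 0.000-0.007535j S between n3,n5
  I1: injects 0.00211 A into n5 (from n3)
  Y(R3) = 0.3077+0.000j S between n3,n4
  Y(R4) = 0.006410+0.000j S between n3,n5
  Y(R5) = 0.02387+0.000j S between n1,n5
  I2: injects 0.00554 A into n3 (from n5)
  Y(L2) = 0.000-0.03273j S between n1,n2
  Y(R6) = 0.001361+0.000j S between n3,n4
  Y(R7) = 0.4082+0.000j S between n0,n5
  Y(L3) = 0.000-0.1396j S between n4,n3
  Y(R8) = 0.01821+0.000j S between n5,n3
  V1: constraint V(n1)−V(n0) = 1.79
Assemble and solve the 6×6 MNA system:
  V(n1)=1.790+0.000j  V(n2)=1.717+0.04476j  V(n3)=1.719+0.04838j  V(n4)=1.752+0.08556j  V(n5)=0.1799-0.02279j
  i(V1)=-0.07343-0.4247j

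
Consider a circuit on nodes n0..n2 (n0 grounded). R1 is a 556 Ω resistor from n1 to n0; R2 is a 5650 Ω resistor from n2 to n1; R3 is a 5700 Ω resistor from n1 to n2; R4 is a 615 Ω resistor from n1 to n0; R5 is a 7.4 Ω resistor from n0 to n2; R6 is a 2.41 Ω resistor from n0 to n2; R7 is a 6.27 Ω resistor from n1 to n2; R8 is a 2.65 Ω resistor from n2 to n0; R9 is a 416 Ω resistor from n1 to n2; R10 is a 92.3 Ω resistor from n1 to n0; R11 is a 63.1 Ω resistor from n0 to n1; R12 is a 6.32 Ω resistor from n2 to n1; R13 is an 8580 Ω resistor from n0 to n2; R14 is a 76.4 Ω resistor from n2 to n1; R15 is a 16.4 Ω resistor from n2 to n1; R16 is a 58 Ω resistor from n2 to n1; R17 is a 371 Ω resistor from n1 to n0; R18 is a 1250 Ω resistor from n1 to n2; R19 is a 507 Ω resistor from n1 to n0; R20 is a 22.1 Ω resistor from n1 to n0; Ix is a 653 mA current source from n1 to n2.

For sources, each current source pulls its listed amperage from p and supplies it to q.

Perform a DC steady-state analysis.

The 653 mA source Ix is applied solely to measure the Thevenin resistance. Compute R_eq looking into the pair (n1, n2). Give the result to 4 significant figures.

MNA unknowns: 2 node voltages V₁..V_2
R1: Y=0.001799 on G[1,0]
R2: Y=0.0001770 on G[2,1]
R3: Y=0.0001754 on G[1,2]
R4: Y=0.001626 on G[1,0]
R5: Y=0.1351 on G[0,2]
R6: Y=0.4149 on G[0,2]
R7: Y=0.1595 on G[1,2]
R8: Y=0.3774 on G[2,0]
R9: Y=0.002404 on G[1,2]
R10: Y=0.01083 on G[1,0]
R11: Y=0.01585 on G[0,1]
R12: Y=0.1582 on G[2,1]
R13: Y=0.0001166 on G[0,2]
R14: Y=0.01309 on G[2,1]
R15: Y=0.06098 on G[2,1]
R16: Y=0.01724 on G[2,1]
R17: Y=0.002695 on G[1,0]
R18: Y=0.0008000 on G[1,2]
R19: Y=0.001972 on G[1,0]
R20: Y=0.04525 on G[1,0]
Ix: z[1]−=0.653, z[2]+=0.653
solve → V1=-1.236, V2=0.1067

R_eq = 2.057 Ω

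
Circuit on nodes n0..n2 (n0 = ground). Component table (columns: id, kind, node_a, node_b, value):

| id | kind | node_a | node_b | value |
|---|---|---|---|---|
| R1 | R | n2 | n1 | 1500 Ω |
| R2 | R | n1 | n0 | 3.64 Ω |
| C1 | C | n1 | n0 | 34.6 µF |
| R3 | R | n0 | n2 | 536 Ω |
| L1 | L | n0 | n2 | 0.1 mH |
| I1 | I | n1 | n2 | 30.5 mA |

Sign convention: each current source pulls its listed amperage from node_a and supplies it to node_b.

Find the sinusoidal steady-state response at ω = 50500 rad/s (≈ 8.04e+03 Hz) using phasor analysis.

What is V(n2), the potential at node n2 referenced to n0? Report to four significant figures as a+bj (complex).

0.001912+0.1540j V

Apply KCL at each of the 2 non-ground nodes and solve the resulting linear system.
Node n1: branches {R1, R2, C1, I1} → V_1 = -0.002627+0.01704j
Node n2: branches {R1, R3, L1, I1} → V_2 = 0.001912+0.1540j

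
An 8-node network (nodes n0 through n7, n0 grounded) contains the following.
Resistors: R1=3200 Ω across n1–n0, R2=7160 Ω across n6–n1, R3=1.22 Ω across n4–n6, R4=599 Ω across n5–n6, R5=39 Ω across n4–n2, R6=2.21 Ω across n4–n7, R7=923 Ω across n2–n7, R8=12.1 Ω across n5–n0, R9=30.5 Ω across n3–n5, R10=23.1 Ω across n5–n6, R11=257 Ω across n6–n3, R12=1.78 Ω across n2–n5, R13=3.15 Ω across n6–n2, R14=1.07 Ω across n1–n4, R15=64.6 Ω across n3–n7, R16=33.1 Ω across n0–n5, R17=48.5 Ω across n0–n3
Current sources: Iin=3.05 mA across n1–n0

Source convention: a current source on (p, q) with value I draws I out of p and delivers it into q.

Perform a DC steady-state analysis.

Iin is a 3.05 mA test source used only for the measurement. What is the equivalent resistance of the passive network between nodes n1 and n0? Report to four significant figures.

R_eq = 13.11 Ω

Element admittances at DC:
  Y(R1) = 0.0003125 S between n1,n0
  Y(R2) = 0.0001397 S between n6,n1
  Y(R3) = 0.8197 S between n4,n6
  Y(R4) = 0.001669 S between n5,n6
  Y(R5) = 0.02564 S between n4,n2
  Y(R6) = 0.4525 S between n4,n7
  Y(R7) = 0.001083 S between n2,n7
  Y(R8) = 0.08264 S between n5,n0
  Y(R9) = 0.03279 S between n3,n5
  Y(R10) = 0.04329 S between n5,n6
  Y(R11) = 0.003891 S between n6,n3
  Y(R12) = 0.5618 S between n2,n5
  Y(R13) = 0.3175 S between n6,n2
  Y(R14) = 0.9346 S between n1,n4
  Y(R15) = 0.01548 S between n3,n7
  Y(R16) = 0.03021 S between n0,n5
  Y(R17) = 0.02062 S between n0,n3
  Iin: injects 0.00305 A into n0 (from n1)
Assemble and solve the 7×7 MNA system:
  V(n1)=-0.03999  V(n2)=-0.02730  V(n3)=-0.01997  V(n4)=-0.03674  V(n5)=-0.02327  V(n6)=-0.03365  V(n7)=-0.03617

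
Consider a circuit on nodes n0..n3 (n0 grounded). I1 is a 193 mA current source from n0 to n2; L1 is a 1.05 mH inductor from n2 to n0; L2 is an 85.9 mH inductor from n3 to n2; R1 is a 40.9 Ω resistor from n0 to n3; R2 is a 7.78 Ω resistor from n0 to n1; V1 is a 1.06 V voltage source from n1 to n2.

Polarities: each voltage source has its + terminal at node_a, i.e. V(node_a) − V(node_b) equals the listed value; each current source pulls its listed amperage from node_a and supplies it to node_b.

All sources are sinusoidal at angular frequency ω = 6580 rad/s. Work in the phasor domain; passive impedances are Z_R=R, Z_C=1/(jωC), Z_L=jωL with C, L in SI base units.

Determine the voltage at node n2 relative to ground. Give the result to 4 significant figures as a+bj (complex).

Element admittances at ω=6580 rad/s:
  I1: injects 0.193 A into n2 (from n0)
  Y(L1) = 0.000-0.1447j S between n2,n0
  Y(L2) = 0.000-0.001769j S between n3,n2
  Y(R1) = 0.02445+0.000j S between n0,n3
  Y(R2) = 0.1285+0.000j S between n0,n1
  V1: constraint V(n1)−V(n2) = 1.06
Assemble and solve the 4×4 MNA system:
  V(n1)=1.252+0.2187j  V(n2)=0.1921+0.2187j  V(n3)=0.01674-0.01269j
  i(V1)=-0.1609-0.02811j

0.1921+0.2187j V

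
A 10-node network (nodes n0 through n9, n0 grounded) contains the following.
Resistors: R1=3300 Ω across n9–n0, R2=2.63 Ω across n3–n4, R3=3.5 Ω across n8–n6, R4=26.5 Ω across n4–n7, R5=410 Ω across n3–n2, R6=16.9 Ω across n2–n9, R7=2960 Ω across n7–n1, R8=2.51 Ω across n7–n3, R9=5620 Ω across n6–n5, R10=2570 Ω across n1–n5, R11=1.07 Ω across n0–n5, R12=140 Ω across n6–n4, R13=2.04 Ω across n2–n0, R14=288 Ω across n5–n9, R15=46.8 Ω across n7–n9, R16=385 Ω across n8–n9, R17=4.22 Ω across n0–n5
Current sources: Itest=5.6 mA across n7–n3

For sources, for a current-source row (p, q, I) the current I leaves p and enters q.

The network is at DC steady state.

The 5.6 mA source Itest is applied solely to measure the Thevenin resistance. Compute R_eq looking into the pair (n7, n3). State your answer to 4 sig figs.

R_eq = 2.293 Ω

MNA unknowns: 9 node voltages V₁..V_9
R1: Y=0.0003030 on G[9,0]
R2: Y=0.3802 on G[3,4]
R3: Y=0.2857 on G[8,6]
R4: Y=0.03774 on G[4,7]
R5: Y=0.002439 on G[3,2]
R6: Y=0.05917 on G[2,9]
R7: Y=0.0003378 on G[7,1]
R8: Y=0.3984 on G[7,3]
R9: Y=0.0001779 on G[6,5]
R10: Y=0.0003891 on G[1,5]
R11: Y=0.9346 on G[0,5]
R12: Y=0.007143 on G[6,4]
R13: Y=0.4902 on G[2,0]
R14: Y=0.003472 on G[5,9]
R15: Y=0.02137 on G[7,9]
R16: Y=0.002597 on G[8,9]
R17: Y=0.2370 on G[0,5]
Itest: z[7]−=0.0056, z[3]+=0.0056
solve → V1=-0.001146, V2=1.711e-06, V3=0.01038, V4=0.009173, V5=-6.094e-07, V6=0.006515, V7=-0.002464, V8=0.006453, V9=-0.0004118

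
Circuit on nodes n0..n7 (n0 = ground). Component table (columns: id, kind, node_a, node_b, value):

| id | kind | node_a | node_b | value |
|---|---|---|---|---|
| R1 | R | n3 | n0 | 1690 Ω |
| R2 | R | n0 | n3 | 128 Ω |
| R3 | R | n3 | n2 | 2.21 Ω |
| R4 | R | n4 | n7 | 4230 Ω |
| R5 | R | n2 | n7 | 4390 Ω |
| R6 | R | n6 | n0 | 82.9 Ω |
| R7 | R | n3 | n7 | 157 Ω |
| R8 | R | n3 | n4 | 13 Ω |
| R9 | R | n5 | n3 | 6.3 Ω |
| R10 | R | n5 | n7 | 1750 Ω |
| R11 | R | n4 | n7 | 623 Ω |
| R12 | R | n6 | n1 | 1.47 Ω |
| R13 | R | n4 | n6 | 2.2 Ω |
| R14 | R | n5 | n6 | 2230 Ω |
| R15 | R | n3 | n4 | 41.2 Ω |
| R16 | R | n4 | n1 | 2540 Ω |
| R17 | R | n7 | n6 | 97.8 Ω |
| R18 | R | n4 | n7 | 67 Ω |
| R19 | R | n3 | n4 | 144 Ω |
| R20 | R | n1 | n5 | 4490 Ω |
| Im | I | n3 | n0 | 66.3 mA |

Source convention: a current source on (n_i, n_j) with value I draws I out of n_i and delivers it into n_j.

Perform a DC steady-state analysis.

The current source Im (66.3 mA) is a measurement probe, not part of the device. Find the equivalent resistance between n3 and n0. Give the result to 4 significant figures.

Element admittances at DC:
  Y(R1) = 0.0005917 S between n3,n0
  Y(R2) = 0.007812 S between n0,n3
  Y(R3) = 0.4525 S between n3,n2
  Y(R4) = 0.0002364 S between n4,n7
  Y(R5) = 0.0002278 S between n2,n7
  Y(R6) = 0.01206 S between n6,n0
  Y(R7) = 0.006369 S between n3,n7
  Y(R8) = 0.07692 S between n3,n4
  Y(R9) = 0.1587 S between n5,n3
  Y(R10) = 0.0005714 S between n5,n7
  Y(R11) = 0.001605 S between n4,n7
  Y(R12) = 0.6803 S between n6,n1
  Y(R13) = 0.4545 S between n4,n6
  Y(R14) = 0.0004484 S between n5,n6
  Y(R15) = 0.02427 S between n3,n4
  Y(R16) = 0.0003937 S between n4,n1
  Y(R17) = 0.01022 S between n7,n6
  Y(R18) = 0.01493 S between n4,n7
  Y(R19) = 0.006944 S between n3,n4
  Y(R20) = 0.0002227 S between n1,n5
  Im: injects 0.0663 A into n0 (from n3)
Assemble and solve the 7×7 MNA system:
  V(n1)=-3.075  V(n2)=-3.475  V(n3)=-3.475  V(n4)=-3.153  V(n5)=-3.473  V(n6)=-3.075  V(n7)=-3.197

R_eq = 52.42 Ω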